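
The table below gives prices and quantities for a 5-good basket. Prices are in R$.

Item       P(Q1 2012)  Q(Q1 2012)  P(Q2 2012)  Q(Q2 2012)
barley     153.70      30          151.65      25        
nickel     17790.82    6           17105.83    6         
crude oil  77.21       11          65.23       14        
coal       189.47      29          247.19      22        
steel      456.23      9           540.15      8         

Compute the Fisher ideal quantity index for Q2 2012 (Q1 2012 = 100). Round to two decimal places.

Laspeyres component (base-period weights):
ΣP(Q1 2012)Q(Q2 2012) = 153.70×25 + 17790.82×6 + 77.21×14 + 189.47×22 + 456.23×8 = 3842.5 + 106744.92 + 1080.94 + 4168.34 + 3649.84 = 119486.54
ΣP(Q1 2012)Q(Q1 2012) = 153.70×30 + 17790.82×6 + 77.21×11 + 189.47×29 + 456.23×9 = 4611 + 106744.92 + 849.31 + 5494.63 + 4106.07 = 121805.93
L = 119486.54 / 121805.93 × 100 = 98.0958
Paasche component (current-period weights):
ΣP(Q2 2012)Q(Q2 2012) = 151.65×25 + 17105.83×6 + 65.23×14 + 247.19×22 + 540.15×8 = 3791.25 + 102634.98 + 913.22 + 5438.18 + 4321.2 = 117098.83
ΣP(Q2 2012)Q(Q1 2012) = 151.65×30 + 17105.83×6 + 65.23×11 + 247.19×29 + 540.15×9 = 4549.5 + 102634.98 + 717.53 + 7168.51 + 4861.35 = 119931.87
P = 117098.83 / 119931.87 × 100 = 97.6378
Fisher = √(L × P) = √(98.0958 × 97.6378) = 97.8665

97.87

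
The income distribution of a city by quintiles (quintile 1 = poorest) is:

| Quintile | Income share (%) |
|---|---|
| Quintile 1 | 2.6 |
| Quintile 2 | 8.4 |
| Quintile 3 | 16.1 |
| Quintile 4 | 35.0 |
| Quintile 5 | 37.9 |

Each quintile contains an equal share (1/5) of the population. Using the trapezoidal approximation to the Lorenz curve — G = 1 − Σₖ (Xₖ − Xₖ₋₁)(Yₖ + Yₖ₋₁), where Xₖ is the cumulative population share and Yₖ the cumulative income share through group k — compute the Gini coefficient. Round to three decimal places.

Cumulative income shares Yₖ: 0.0260, 0.1100, 0.2710, 0.6210, 1.0000
Σ (Xₖ−Xₖ₋₁)(Yₖ+Yₖ₋₁) = (1/5)(0.0260+0.0000) + (1/5)(0.1100+0.0260) + (1/5)(0.2710+0.1100) + (1/5)(0.6210+0.2710) + (1/5)(1.0000+0.6210)
  = 0.0052 + 0.0272 + 0.0762 + 0.1784 + 0.3242 = 0.6112
G = 1 − 0.6112 = 0.3888

0.389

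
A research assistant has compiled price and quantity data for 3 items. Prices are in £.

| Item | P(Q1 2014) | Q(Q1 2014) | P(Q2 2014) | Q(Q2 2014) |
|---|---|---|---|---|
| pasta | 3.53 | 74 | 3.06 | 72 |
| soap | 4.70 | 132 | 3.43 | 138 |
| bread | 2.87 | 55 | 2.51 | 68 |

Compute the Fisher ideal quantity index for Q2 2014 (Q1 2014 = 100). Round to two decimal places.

105.69

Laspeyres component (base-period weights):
ΣP(Q1 2014)Q(Q2 2014) = 3.53×72 + 4.70×138 + 2.87×68 = 254.16 + 648.6 + 195.16 = 1097.92
ΣP(Q1 2014)Q(Q1 2014) = 3.53×74 + 4.70×132 + 2.87×55 = 261.22 + 620.4 + 157.85 = 1039.47
L = 1097.92 / 1039.47 × 100 = 105.6231
Paasche component (current-period weights):
ΣP(Q2 2014)Q(Q2 2014) = 3.06×72 + 3.43×138 + 2.51×68 = 220.32 + 473.34 + 170.68 = 864.34
ΣP(Q2 2014)Q(Q1 2014) = 3.06×74 + 3.43×132 + 2.51×55 = 226.44 + 452.76 + 138.05 = 817.25
P = 864.34 / 817.25 × 100 = 105.7620
Fisher = √(L × P) = √(105.6231 × 105.7620) = 105.6925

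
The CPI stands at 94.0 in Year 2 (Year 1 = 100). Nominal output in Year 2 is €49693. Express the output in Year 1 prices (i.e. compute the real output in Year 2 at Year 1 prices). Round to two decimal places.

52864.89

Real = Nominal ÷ (Index/100) = 49693 ÷ (94.0/100)
     = 49693 ÷ 0.940 = 52864.8936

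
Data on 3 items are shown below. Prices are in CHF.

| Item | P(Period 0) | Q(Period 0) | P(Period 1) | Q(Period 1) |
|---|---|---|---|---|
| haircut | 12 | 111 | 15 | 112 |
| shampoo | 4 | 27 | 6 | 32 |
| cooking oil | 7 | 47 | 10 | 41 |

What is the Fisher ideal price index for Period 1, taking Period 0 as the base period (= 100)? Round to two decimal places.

129.79

Laspeyres component (base-period weights):
ΣP(Period 1)Q(Period 0) = 15×111 + 6×27 + 10×47 = 1665 + 162 + 470 = 2297
ΣP(Period 0)Q(Period 0) = 12×111 + 4×27 + 7×47 = 1332 + 108 + 329 = 1769
L = 2297 / 1769 × 100 = 129.8474
Paasche component (current-period weights):
ΣP(Period 1)Q(Period 1) = 15×112 + 6×32 + 10×41 = 1680 + 192 + 410 = 2282
ΣP(Period 0)Q(Period 1) = 12×112 + 4×32 + 7×41 = 1344 + 128 + 287 = 1759
P = 2282 / 1759 × 100 = 129.7328
Fisher = √(L × P) = √(129.8474 × 129.7328) = 129.7901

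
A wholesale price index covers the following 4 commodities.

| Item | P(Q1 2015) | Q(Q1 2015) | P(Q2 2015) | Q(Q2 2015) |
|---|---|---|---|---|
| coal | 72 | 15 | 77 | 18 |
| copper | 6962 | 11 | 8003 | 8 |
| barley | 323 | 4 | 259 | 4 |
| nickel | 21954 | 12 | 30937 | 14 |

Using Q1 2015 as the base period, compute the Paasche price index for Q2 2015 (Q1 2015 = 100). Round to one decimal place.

136.6

Paasche price index uses current-period quantities as weights.
ΣP(Q2 2015)·Q(Q2 2015) = 77×18 + 8003×8 + 259×4 + 30937×14 = 1386 + 64024 + 1036 + 433118 = 499564
ΣP(Q1 2015)·Q(Q2 2015) = 72×18 + 6962×8 + 323×4 + 21954×14 = 1296 + 55696 + 1292 + 307356 = 365640
Index = 499564 / 365640 × 100 = 136.6273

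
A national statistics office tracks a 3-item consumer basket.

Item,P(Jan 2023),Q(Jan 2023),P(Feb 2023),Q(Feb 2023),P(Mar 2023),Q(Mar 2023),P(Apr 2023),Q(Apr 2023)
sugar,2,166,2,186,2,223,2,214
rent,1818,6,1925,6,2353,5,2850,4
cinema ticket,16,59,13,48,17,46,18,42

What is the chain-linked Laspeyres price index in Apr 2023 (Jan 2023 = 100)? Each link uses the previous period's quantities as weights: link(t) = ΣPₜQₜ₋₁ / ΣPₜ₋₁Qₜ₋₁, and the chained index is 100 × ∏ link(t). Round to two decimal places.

151.33

Link Jan 2023→Feb 2023:
ΣP(Feb 2023)Q(Jan 2023) = 2×166 + 1925×6 + 13×59 = 332 + 11550 + 767 = 12649
ΣP(Jan 2023)Q(Jan 2023) = 2×166 + 1818×6 + 16×59 = 332 + 10908 + 944 = 12184
link = 12649/12184 = 1.038165
Link Feb 2023→Mar 2023:
ΣP(Mar 2023)Q(Feb 2023) = 2×186 + 2353×6 + 17×48 = 372 + 14118 + 816 = 15306
ΣP(Feb 2023)Q(Feb 2023) = 2×186 + 1925×6 + 13×48 = 372 + 11550 + 624 = 12546
link = 15306/12546 = 1.219990
Link Mar 2023→Apr 2023:
ΣP(Apr 2023)Q(Mar 2023) = 2×223 + 2850×5 + 18×46 = 446 + 14250 + 828 = 15524
ΣP(Mar 2023)Q(Mar 2023) = 2×223 + 2353×5 + 17×46 = 446 + 11765 + 782 = 12993
link = 15524/12993 = 1.194797
Chained index = 100 × 1.038165 × 1.219990 × 1.194797 = 151.3272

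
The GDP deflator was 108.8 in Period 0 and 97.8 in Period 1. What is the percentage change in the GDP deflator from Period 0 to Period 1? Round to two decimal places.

-10.11%

Change = (97.8 − 108.8) / 108.8 × 100
       = -11.0 / 108.8 × 100 = -10.1103%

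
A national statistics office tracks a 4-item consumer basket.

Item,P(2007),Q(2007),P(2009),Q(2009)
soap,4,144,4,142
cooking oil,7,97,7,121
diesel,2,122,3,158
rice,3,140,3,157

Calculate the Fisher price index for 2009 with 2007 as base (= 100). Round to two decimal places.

Laspeyres component (base-period weights):
ΣP(2009)Q(2007) = 4×144 + 7×97 + 3×122 + 3×140 = 576 + 679 + 366 + 420 = 2041
ΣP(2007)Q(2007) = 4×144 + 7×97 + 2×122 + 3×140 = 576 + 679 + 244 + 420 = 1919
L = 2041 / 1919 × 100 = 106.3575
Paasche component (current-period weights):
ΣP(2009)Q(2009) = 4×142 + 7×121 + 3×158 + 3×157 = 568 + 847 + 474 + 471 = 2360
ΣP(2007)Q(2009) = 4×142 + 7×121 + 2×158 + 3×157 = 568 + 847 + 316 + 471 = 2202
P = 2360 / 2202 × 100 = 107.1753
Fisher = √(L × P) = √(106.3575 × 107.1753) = 106.7656

106.77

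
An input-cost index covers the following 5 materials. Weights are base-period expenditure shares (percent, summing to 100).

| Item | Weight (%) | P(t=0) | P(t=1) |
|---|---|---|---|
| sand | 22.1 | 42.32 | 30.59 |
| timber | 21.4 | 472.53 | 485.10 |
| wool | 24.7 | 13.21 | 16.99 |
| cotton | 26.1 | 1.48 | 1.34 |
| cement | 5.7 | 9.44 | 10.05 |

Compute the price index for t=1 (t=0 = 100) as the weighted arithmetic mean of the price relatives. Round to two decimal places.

sand: 22.1 × (30.59/42.32) = 22.1 × 0.722826 = 15.9745
timber: 21.4 × (485.10/472.53) = 21.4 × 1.026601 = 21.9693
wool: 24.7 × (16.99/13.21) = 24.7 × 1.286147 = 31.7678
cotton: 26.1 × (1.34/1.48) = 26.1 × 0.905405 = 23.6311
cement: 5.7 × (10.05/9.44) = 5.7 × 1.064619 = 6.0683
Index = Σ wᵢ·(p₁ᵢ/p₀ᵢ) = 15.9745 + 21.9693 + 31.7678 + 23.6311 + 6.0683 = 99.4110

99.41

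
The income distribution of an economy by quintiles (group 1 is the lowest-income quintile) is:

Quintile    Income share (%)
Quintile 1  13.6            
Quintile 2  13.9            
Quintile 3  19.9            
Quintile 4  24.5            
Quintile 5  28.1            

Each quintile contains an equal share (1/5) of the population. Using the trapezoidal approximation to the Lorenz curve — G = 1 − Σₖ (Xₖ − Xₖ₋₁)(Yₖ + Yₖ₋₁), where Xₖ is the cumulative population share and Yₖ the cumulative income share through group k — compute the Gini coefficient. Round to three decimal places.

0.158

Cumulative income shares Yₖ: 0.1360, 0.2750, 0.4740, 0.7190, 1.0000
Σ (Xₖ−Xₖ₋₁)(Yₖ+Yₖ₋₁) = (1/5)(0.1360+0.0000) + (1/5)(0.2750+0.1360) + (1/5)(0.4740+0.2750) + (1/5)(0.7190+0.4740) + (1/5)(1.0000+0.7190)
  = 0.0272 + 0.0822 + 0.1498 + 0.2386 + 0.3438 = 0.8416
G = 1 − 0.8416 = 0.1584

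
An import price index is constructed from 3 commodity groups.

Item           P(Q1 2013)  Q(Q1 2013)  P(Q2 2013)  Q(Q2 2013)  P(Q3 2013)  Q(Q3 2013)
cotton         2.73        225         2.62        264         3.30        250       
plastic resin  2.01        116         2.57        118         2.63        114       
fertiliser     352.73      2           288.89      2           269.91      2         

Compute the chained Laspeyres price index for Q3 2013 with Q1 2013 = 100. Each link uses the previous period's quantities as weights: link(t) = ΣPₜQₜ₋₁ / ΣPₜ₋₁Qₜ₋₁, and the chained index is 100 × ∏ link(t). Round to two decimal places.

103.29

Link Q1 2013→Q2 2013:
ΣP(Q2 2013)Q(Q1 2013) = 2.62×225 + 2.57×116 + 288.89×2 = 589.5 + 298.12 + 577.78 = 1465.4
ΣP(Q1 2013)Q(Q1 2013) = 2.73×225 + 2.01×116 + 352.73×2 = 614.25 + 233.16 + 705.46 = 1552.87
link = 1465.4/1552.87 = 0.943672
Link Q2 2013→Q3 2013:
ΣP(Q3 2013)Q(Q2 2013) = 3.30×264 + 2.63×118 + 269.91×2 = 871.2 + 310.34 + 539.82 = 1721.36
ΣP(Q2 2013)Q(Q2 2013) = 2.62×264 + 2.57×118 + 288.89×2 = 691.68 + 303.26 + 577.78 = 1572.72
link = 1721.36/1572.72 = 1.094511
Chained index = 100 × 0.943672 × 1.094511 = 103.2860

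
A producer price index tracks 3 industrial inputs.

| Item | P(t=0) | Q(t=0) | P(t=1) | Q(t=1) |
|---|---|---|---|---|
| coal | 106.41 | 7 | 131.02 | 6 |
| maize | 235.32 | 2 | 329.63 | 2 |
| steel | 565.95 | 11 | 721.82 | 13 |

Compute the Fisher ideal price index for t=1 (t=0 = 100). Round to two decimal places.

Laspeyres component (base-period weights):
ΣP(t=1)Q(t=0) = 131.02×7 + 329.63×2 + 721.82×11 = 917.14 + 659.26 + 7940.02 = 9516.42
ΣP(t=0)Q(t=0) = 106.41×7 + 235.32×2 + 565.95×11 = 744.87 + 470.64 + 6225.45 = 7440.96
L = 9516.42 / 7440.96 × 100 = 127.8924
Paasche component (current-period weights):
ΣP(t=1)Q(t=1) = 131.02×6 + 329.63×2 + 721.82×13 = 786.12 + 659.26 + 9383.66 = 10829.04
ΣP(t=0)Q(t=1) = 106.41×6 + 235.32×2 + 565.95×13 = 638.46 + 470.64 + 7357.35 = 8466.45
P = 10829.04 / 8466.45 × 100 = 127.9053
Fisher = √(L × P) = √(127.8924 × 127.9053) = 127.8988

127.90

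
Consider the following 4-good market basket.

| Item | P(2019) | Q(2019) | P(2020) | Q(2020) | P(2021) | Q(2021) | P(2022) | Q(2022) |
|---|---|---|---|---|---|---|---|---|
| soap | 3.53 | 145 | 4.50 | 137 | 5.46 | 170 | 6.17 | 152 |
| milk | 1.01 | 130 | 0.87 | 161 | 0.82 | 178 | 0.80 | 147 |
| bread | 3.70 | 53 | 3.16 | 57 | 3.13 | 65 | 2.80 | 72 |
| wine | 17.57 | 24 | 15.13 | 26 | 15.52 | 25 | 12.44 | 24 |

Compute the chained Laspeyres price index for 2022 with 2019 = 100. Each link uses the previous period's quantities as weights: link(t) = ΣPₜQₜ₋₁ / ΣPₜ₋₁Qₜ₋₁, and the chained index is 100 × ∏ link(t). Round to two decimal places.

114.26

Link 2019→2020:
ΣP(2020)Q(2019) = 4.50×145 + 0.87×130 + 3.16×53 + 15.13×24 = 652.5 + 113.1 + 167.48 + 363.12 = 1296.2
ΣP(2019)Q(2019) = 3.53×145 + 1.01×130 + 3.70×53 + 17.57×24 = 511.85 + 131.3 + 196.1 + 421.68 = 1260.93
link = 1296.2/1260.93 = 1.027971
Link 2020→2021:
ΣP(2021)Q(2020) = 5.46×137 + 0.82×161 + 3.13×57 + 15.52×26 = 748.02 + 132.02 + 178.41 + 403.52 = 1461.97
ΣP(2020)Q(2020) = 4.50×137 + 0.87×161 + 3.16×57 + 15.13×26 = 616.5 + 140.07 + 180.12 + 393.38 = 1330.07
link = 1461.97/1330.07 = 1.099168
Link 2021→2022:
ΣP(2022)Q(2021) = 6.17×170 + 0.80×178 + 2.80×65 + 12.44×25 = 1048.9 + 142.4 + 182 + 311 = 1684.3
ΣP(2021)Q(2021) = 5.46×170 + 0.82×178 + 3.13×65 + 15.52×25 = 928.2 + 145.96 + 203.45 + 388 = 1665.61
link = 1684.3/1665.61 = 1.011221
Chained index = 100 × 1.027971 × 1.099168 × 1.011221 = 114.2592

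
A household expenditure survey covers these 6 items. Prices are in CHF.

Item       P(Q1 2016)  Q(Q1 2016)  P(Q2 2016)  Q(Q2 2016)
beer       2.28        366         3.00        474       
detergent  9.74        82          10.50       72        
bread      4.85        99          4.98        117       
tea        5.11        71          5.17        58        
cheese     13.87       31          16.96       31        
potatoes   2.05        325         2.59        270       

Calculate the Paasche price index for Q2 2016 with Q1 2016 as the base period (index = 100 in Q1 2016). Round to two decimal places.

118.08

Paasche price index uses current-period quantities as weights.
ΣP(Q2 2016)·Q(Q2 2016) = 3.00×474 + 10.50×72 + 4.98×117 + 5.17×58 + 16.96×31 + 2.59×270 = 1422 + 756 + 582.66 + 299.86 + 525.76 + 699.3 = 4285.58
ΣP(Q1 2016)·Q(Q2 2016) = 2.28×474 + 9.74×72 + 4.85×117 + 5.11×58 + 13.87×31 + 2.05×270 = 1080.72 + 701.28 + 567.45 + 296.38 + 429.97 + 553.5 = 3629.3
Index = 4285.58 / 3629.3 × 100 = 118.0828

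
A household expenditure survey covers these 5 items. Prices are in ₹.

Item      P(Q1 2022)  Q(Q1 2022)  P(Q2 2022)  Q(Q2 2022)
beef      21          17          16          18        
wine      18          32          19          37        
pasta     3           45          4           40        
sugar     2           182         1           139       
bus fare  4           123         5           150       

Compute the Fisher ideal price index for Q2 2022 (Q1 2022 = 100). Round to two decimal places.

Laspeyres component (base-period weights):
ΣP(Q2 2022)Q(Q1 2022) = 16×17 + 19×32 + 4×45 + 1×182 + 5×123 = 272 + 608 + 180 + 182 + 615 = 1857
ΣP(Q1 2022)Q(Q1 2022) = 21×17 + 18×32 + 3×45 + 2×182 + 4×123 = 357 + 576 + 135 + 364 + 492 = 1924
L = 1857 / 1924 × 100 = 96.5177
Paasche component (current-period weights):
ΣP(Q2 2022)Q(Q2 2022) = 16×18 + 19×37 + 4×40 + 1×139 + 5×150 = 288 + 703 + 160 + 139 + 750 = 2040
ΣP(Q1 2022)Q(Q2 2022) = 21×18 + 18×37 + 3×40 + 2×139 + 4×150 = 378 + 666 + 120 + 278 + 600 = 2042
P = 2040 / 2042 × 100 = 99.9021
Fisher = √(L × P) = √(96.5177 × 99.9021) = 98.1953

98.20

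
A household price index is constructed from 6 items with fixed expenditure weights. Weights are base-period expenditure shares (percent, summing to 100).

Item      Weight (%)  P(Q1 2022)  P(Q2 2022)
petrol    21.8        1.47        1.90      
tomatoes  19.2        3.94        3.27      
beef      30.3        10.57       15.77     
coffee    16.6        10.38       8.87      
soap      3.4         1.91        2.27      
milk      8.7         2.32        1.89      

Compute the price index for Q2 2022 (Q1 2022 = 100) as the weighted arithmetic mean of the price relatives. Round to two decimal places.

114.63

petrol: 21.8 × (1.90/1.47) = 21.8 × 1.292517 = 28.1769
tomatoes: 19.2 × (3.27/3.94) = 19.2 × 0.829949 = 15.9350
beef: 30.3 × (15.77/10.57) = 30.3 × 1.491958 = 45.2063
coffee: 16.6 × (8.87/10.38) = 16.6 × 0.854528 = 14.1852
soap: 3.4 × (2.27/1.91) = 3.4 × 1.188482 = 4.0408
milk: 8.7 × (1.89/2.32) = 8.7 × 0.814655 = 7.0875
Index = Σ wᵢ·(p₁ᵢ/p₀ᵢ) = 28.1769 + 15.9350 + 45.2063 + 14.1852 + 4.0408 + 7.0875 = 114.6317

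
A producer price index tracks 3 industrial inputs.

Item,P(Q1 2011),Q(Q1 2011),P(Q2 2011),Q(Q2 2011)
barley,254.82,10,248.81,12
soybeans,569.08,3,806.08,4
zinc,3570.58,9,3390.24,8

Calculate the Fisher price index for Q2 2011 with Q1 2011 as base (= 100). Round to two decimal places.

Laspeyres component (base-period weights):
ΣP(Q2 2011)Q(Q1 2011) = 248.81×10 + 806.08×3 + 3390.24×9 = 2488.1 + 2418.24 + 30512.16 = 35418.5
ΣP(Q1 2011)Q(Q1 2011) = 254.82×10 + 569.08×3 + 3570.58×9 = 2548.2 + 1707.24 + 32135.22 = 36390.66
L = 35418.5 / 36390.66 × 100 = 97.3285
Paasche component (current-period weights):
ΣP(Q2 2011)Q(Q2 2011) = 248.81×12 + 806.08×4 + 3390.24×8 = 2985.72 + 3224.32 + 27121.92 = 33331.96
ΣP(Q1 2011)Q(Q2 2011) = 254.82×12 + 569.08×4 + 3570.58×8 = 3057.84 + 2276.32 + 28564.64 = 33898.8
P = 33331.96 / 33898.8 × 100 = 98.3278
Fisher = √(L × P) = √(97.3285 × 98.3278) = 97.8269

97.83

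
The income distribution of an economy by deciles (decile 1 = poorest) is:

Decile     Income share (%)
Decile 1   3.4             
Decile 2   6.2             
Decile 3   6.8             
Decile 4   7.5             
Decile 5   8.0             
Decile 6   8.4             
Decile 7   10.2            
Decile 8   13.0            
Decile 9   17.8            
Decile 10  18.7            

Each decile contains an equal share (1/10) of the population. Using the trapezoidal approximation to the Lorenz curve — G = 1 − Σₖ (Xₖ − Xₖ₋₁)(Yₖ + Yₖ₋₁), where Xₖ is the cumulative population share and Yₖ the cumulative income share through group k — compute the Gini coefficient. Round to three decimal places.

Cumulative income shares Yₖ: 0.0340, 0.0960, 0.1640, 0.2390, 0.3190, 0.4030, 0.5050, 0.6350, 0.8130, 1.0000
Σ (Xₖ−Xₖ₋₁)(Yₖ+Yₖ₋₁) = (1/10)(0.0340+0.0000) + (1/10)(0.0960+0.0340) + (1/10)(0.1640+0.0960) + (1/10)(0.2390+0.1640) + (1/10)(0.3190+0.2390) + (1/10)(0.4030+0.3190) + (1/10)(0.5050+0.4030) + (1/10)(0.6350+0.5050) + (1/10)(0.8130+0.6350) + (1/10)(1.0000+0.8130)
  = 0.0034 + 0.0130 + 0.0260 + 0.0403 + 0.0558 + 0.0722 + 0.0908 + 0.1140 + 0.1448 + 0.1813 = 0.7416
G = 1 − 0.7416 = 0.2584

0.258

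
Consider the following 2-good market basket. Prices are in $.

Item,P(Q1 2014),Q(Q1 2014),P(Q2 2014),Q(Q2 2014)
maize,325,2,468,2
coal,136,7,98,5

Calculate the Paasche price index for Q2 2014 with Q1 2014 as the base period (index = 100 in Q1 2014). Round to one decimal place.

107.2

Paasche price index uses current-period quantities as weights.
ΣP(Q2 2014)·Q(Q2 2014) = 468×2 + 98×5 = 936 + 490 = 1426
ΣP(Q1 2014)·Q(Q2 2014) = 325×2 + 136×5 = 650 + 680 = 1330
Index = 1426 / 1330 × 100 = 107.2180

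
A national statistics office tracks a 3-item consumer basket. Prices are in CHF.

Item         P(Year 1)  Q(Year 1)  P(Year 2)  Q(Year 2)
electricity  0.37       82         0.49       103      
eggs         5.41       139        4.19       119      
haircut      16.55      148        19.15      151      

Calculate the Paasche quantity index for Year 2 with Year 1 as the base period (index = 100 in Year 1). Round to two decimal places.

Paasche quantity index uses current-period prices as weights.
ΣP(Year 2)·Q(Year 2) = 0.49×103 + 4.19×119 + 19.15×151 = 50.47 + 498.61 + 2891.65 = 3440.73
ΣP(Year 2)·Q(Year 1) = 0.49×82 + 4.19×139 + 19.15×148 = 40.18 + 582.41 + 2834.2 = 3456.79
Index = 3440.73 / 3456.79 × 100 = 99.5354

99.54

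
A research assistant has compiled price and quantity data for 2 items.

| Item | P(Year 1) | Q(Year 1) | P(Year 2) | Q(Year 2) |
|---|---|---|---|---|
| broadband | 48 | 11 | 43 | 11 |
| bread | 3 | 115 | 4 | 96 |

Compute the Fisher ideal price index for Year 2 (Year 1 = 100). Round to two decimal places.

Laspeyres component (base-period weights):
ΣP(Year 2)Q(Year 1) = 43×11 + 4×115 = 473 + 460 = 933
ΣP(Year 1)Q(Year 1) = 48×11 + 3×115 = 528 + 345 = 873
L = 933 / 873 × 100 = 106.8729
Paasche component (current-period weights):
ΣP(Year 2)Q(Year 2) = 43×11 + 4×96 = 473 + 384 = 857
ΣP(Year 1)Q(Year 2) = 48×11 + 3×96 = 528 + 288 = 816
P = 857 / 816 × 100 = 105.0245
Fisher = √(L × P) = √(106.8729 × 105.0245) = 105.9447

105.94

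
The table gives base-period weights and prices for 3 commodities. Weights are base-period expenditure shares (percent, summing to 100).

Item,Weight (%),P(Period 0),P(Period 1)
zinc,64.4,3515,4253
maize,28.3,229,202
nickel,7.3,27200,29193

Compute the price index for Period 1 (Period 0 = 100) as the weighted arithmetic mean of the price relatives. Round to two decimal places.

zinc: 64.4 × (4253/3515) = 64.4 × 1.209957 = 77.9213
maize: 28.3 × (202/229) = 28.3 × 0.882096 = 24.9633
nickel: 7.3 × (29193/27200) = 7.3 × 1.073272 = 7.8349
Index = Σ wᵢ·(p₁ᵢ/p₀ᵢ) = 77.9213 + 24.9633 + 7.8349 = 110.7195

110.72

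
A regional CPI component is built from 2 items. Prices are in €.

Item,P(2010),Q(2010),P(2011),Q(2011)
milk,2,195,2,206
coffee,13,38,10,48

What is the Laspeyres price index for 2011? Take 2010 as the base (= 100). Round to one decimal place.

Laspeyres price index uses base-period quantities as weights.
ΣP(2011)·Q(2010) = 2×195 + 10×38 = 390 + 380 = 770
ΣP(2010)·Q(2010) = 2×195 + 13×38 = 390 + 494 = 884
Index = 770 / 884 × 100 = 87.1041

87.1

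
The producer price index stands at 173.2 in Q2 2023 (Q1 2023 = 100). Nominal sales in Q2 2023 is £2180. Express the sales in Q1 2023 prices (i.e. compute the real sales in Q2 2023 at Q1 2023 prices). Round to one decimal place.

1258.7

Real = Nominal ÷ (Index/100) = 2180 ÷ (173.2/100)
     = 2180 ÷ 1.732 = 1258.6605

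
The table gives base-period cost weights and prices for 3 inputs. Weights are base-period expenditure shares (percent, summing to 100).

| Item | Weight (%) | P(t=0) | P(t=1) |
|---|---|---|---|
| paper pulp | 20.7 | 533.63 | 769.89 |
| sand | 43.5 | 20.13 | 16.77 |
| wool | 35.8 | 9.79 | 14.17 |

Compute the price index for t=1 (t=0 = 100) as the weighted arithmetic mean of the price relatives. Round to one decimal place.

paper pulp: 20.7 × (769.89/533.63) = 20.7 × 1.442741 = 29.8647
sand: 43.5 × (16.77/20.13) = 43.5 × 0.833085 = 36.2392
wool: 35.8 × (14.17/9.79) = 35.8 × 1.447395 = 51.8168
Index = Σ wᵢ·(p₁ᵢ/p₀ᵢ) = 29.8647 + 36.2392 + 51.8168 = 117.9207

117.9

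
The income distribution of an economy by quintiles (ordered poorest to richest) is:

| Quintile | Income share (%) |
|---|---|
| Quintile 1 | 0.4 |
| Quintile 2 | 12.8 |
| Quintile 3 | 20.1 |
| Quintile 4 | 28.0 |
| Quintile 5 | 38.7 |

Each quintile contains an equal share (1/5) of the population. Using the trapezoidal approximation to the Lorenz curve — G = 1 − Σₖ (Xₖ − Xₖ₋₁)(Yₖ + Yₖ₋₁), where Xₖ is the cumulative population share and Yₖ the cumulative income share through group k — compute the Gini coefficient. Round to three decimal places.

0.367

Cumulative income shares Yₖ: 0.0040, 0.1320, 0.3330, 0.6130, 1.0000
Σ (Xₖ−Xₖ₋₁)(Yₖ+Yₖ₋₁) = (1/5)(0.0040+0.0000) + (1/5)(0.1320+0.0040) + (1/5)(0.3330+0.1320) + (1/5)(0.6130+0.3330) + (1/5)(1.0000+0.6130)
  = 0.0008 + 0.0272 + 0.0930 + 0.1892 + 0.3226 = 0.6328
G = 1 − 0.6328 = 0.3672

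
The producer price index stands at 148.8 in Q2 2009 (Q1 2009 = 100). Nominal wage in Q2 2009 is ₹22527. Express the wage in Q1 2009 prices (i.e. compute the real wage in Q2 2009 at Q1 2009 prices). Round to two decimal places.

15139.11

Real = Nominal ÷ (Index/100) = 22527 ÷ (148.8/100)
     = 22527 ÷ 1.488 = 15139.1129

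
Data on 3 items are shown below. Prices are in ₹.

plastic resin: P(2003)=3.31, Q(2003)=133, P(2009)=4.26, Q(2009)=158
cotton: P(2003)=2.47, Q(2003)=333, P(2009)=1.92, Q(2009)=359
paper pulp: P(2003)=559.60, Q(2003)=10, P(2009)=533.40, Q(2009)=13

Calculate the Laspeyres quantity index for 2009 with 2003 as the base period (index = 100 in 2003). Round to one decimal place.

Laspeyres quantity index uses base-period prices as weights.
ΣP(2003)·Q(2009) = 3.31×158 + 2.47×359 + 559.60×13 = 522.98 + 886.73 + 7274.8 = 8684.51
ΣP(2003)·Q(2003) = 3.31×133 + 2.47×333 + 559.60×10 = 440.23 + 822.51 + 5596 = 6858.74
Index = 8684.51 / 6858.74 × 100 = 126.6196

126.6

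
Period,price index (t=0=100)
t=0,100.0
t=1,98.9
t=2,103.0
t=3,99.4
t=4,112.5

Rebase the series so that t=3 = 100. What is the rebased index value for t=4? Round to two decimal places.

113.18

Rebased(t=4) = 112.5 / 99.4 × 100 = 113.1791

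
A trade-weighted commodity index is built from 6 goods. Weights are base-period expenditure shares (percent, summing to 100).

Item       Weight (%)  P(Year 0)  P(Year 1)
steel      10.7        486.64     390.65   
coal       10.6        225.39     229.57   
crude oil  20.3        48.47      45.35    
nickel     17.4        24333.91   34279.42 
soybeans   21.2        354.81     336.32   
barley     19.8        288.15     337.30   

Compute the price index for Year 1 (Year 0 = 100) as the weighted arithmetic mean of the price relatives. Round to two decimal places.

steel: 10.7 × (390.65/486.64) = 10.7 × 0.802749 = 8.5894
coal: 10.6 × (229.57/225.39) = 10.6 × 1.018546 = 10.7966
crude oil: 20.3 × (45.35/48.47) = 20.3 × 0.935630 = 18.9933
nickel: 17.4 × (34279.42/24333.91) = 17.4 × 1.408710 = 24.5116
soybeans: 21.2 × (336.32/354.81) = 21.2 × 0.947888 = 20.0952
barley: 19.8 × (337.30/288.15) = 19.8 × 1.170571 = 23.1773
Index = Σ wᵢ·(p₁ᵢ/p₀ᵢ) = 8.5894 + 10.7966 + 18.9933 + 24.5116 + 20.0952 + 23.1773 = 106.1634

106.16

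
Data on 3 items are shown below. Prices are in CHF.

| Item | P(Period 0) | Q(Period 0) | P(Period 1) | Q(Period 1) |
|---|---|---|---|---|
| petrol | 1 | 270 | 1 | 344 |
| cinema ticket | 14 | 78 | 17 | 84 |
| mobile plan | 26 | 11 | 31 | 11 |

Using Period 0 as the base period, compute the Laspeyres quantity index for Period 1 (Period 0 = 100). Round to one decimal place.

109.6

Laspeyres quantity index uses base-period prices as weights.
ΣP(Period 0)·Q(Period 1) = 1×344 + 14×84 + 26×11 = 344 + 1176 + 286 = 1806
ΣP(Period 0)·Q(Period 0) = 1×270 + 14×78 + 26×11 = 270 + 1092 + 286 = 1648
Index = 1806 / 1648 × 100 = 109.5874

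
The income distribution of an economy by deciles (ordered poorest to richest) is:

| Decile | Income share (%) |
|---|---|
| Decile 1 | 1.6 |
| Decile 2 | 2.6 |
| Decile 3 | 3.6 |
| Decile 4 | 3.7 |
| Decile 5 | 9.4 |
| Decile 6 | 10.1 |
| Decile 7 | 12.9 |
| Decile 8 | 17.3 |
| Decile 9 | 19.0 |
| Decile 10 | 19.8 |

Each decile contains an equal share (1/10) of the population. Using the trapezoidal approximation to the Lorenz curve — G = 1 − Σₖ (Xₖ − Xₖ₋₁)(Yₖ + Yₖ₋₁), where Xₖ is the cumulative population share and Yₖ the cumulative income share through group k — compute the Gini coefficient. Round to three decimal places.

0.375

Cumulative income shares Yₖ: 0.0160, 0.0420, 0.0780, 0.1150, 0.2090, 0.3100, 0.4390, 0.6120, 0.8020, 1.0000
Σ (Xₖ−Xₖ₋₁)(Yₖ+Yₖ₋₁) = (1/10)(0.0160+0.0000) + (1/10)(0.0420+0.0160) + (1/10)(0.0780+0.0420) + (1/10)(0.1150+0.0780) + (1/10)(0.2090+0.1150) + (1/10)(0.3100+0.2090) + (1/10)(0.4390+0.3100) + (1/10)(0.6120+0.4390) + (1/10)(0.8020+0.6120) + (1/10)(1.0000+0.8020)
  = 0.0016 + 0.0058 + 0.0120 + 0.0193 + 0.0324 + 0.0519 + 0.0749 + 0.1051 + 0.1414 + 0.1802 = 0.6246
G = 1 − 0.6246 = 0.3754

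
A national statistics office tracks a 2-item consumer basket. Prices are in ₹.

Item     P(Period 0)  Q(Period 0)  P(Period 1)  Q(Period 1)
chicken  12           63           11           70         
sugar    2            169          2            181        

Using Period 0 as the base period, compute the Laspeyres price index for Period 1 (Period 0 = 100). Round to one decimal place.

94.2

Laspeyres price index uses base-period quantities as weights.
ΣP(Period 1)·Q(Period 0) = 11×63 + 2×169 = 693 + 338 = 1031
ΣP(Period 0)·Q(Period 0) = 12×63 + 2×169 = 756 + 338 = 1094
Index = 1031 / 1094 × 100 = 94.2413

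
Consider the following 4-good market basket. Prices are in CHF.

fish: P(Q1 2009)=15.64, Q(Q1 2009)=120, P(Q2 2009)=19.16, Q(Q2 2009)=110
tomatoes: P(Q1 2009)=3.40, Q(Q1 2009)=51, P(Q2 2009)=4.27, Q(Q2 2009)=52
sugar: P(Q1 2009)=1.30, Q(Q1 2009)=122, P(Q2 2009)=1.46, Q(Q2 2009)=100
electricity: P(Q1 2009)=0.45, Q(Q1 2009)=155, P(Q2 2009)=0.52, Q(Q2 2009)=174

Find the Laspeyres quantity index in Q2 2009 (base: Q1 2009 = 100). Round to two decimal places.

92.41

Laspeyres quantity index uses base-period prices as weights.
ΣP(Q1 2009)·Q(Q2 2009) = 15.64×110 + 3.40×52 + 1.30×100 + 0.45×174 = 1720.4 + 176.8 + 130 + 78.3 = 2105.5
ΣP(Q1 2009)·Q(Q1 2009) = 15.64×120 + 3.40×51 + 1.30×122 + 0.45×155 = 1876.8 + 173.4 + 158.6 + 69.75 = 2278.55
Index = 2105.5 / 2278.55 × 100 = 92.4053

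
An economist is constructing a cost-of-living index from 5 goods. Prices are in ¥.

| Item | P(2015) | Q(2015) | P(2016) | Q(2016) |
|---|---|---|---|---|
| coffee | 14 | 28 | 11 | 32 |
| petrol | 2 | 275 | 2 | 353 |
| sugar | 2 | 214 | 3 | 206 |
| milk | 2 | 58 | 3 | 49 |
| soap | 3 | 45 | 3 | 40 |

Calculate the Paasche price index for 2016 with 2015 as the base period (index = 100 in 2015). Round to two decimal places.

108.91

Paasche price index uses current-period quantities as weights.
ΣP(2016)·Q(2016) = 11×32 + 2×353 + 3×206 + 3×49 + 3×40 = 352 + 706 + 618 + 147 + 120 = 1943
ΣP(2015)·Q(2016) = 14×32 + 2×353 + 2×206 + 2×49 + 3×40 = 448 + 706 + 412 + 98 + 120 = 1784
Index = 1943 / 1784 × 100 = 108.9126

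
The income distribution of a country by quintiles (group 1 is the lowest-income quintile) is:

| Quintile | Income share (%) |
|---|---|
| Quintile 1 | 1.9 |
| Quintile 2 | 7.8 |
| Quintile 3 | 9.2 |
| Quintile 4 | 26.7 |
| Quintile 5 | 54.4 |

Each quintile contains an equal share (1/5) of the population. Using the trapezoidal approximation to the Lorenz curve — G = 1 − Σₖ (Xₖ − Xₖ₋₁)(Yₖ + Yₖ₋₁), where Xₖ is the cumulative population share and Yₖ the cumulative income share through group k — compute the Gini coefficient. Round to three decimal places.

Cumulative income shares Yₖ: 0.0190, 0.0970, 0.1890, 0.4560, 1.0000
Σ (Xₖ−Xₖ₋₁)(Yₖ+Yₖ₋₁) = (1/5)(0.0190+0.0000) + (1/5)(0.0970+0.0190) + (1/5)(0.1890+0.0970) + (1/5)(0.4560+0.1890) + (1/5)(1.0000+0.4560)
  = 0.0038 + 0.0232 + 0.0572 + 0.1290 + 0.2912 = 0.5044
G = 1 − 0.5044 = 0.4956

0.496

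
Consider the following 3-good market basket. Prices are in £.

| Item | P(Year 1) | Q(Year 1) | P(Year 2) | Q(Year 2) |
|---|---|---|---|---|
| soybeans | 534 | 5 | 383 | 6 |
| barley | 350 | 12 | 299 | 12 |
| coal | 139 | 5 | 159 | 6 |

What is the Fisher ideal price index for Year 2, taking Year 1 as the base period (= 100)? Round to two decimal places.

83.14

Laspeyres component (base-period weights):
ΣP(Year 2)Q(Year 1) = 383×5 + 299×12 + 159×5 = 1915 + 3588 + 795 = 6298
ΣP(Year 1)Q(Year 1) = 534×5 + 350×12 + 139×5 = 2670 + 4200 + 695 = 7565
L = 6298 / 7565 × 100 = 83.2518
Paasche component (current-period weights):
ΣP(Year 2)Q(Year 2) = 383×6 + 299×12 + 159×6 = 2298 + 3588 + 954 = 6840
ΣP(Year 1)Q(Year 2) = 534×6 + 350×12 + 139×6 = 3204 + 4200 + 834 = 8238
P = 6840 / 8238 × 100 = 83.0299
Fisher = √(L × P) = √(83.2518 × 83.0299) = 83.1408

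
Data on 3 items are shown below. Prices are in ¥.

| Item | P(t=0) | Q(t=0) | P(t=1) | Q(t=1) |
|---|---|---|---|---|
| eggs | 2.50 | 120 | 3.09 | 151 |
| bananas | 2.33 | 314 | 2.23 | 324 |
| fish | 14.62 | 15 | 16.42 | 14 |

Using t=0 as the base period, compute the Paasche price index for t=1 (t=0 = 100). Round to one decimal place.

106.1

Paasche price index uses current-period quantities as weights.
ΣP(t=1)·Q(t=1) = 3.09×151 + 2.23×324 + 16.42×14 = 466.59 + 722.52 + 229.88 = 1418.99
ΣP(t=0)·Q(t=1) = 2.50×151 + 2.33×324 + 14.62×14 = 377.5 + 754.92 + 204.68 = 1337.1
Index = 1418.99 / 1337.1 × 100 = 106.1244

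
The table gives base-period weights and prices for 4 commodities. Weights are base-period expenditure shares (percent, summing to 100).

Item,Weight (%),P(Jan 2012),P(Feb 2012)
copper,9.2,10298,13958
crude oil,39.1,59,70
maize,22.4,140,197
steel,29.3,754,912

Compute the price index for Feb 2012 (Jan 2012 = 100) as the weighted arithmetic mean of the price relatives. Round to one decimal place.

125.8

copper: 9.2 × (13958/10298) = 9.2 × 1.355409 = 12.4698
crude oil: 39.1 × (70/59) = 39.1 × 1.186441 = 46.3898
maize: 22.4 × (197/140) = 22.4 × 1.407143 = 31.5200
steel: 29.3 × (912/754) = 29.3 × 1.209549 = 35.4398
Index = Σ wᵢ·(p₁ᵢ/p₀ᵢ) = 12.4698 + 46.3898 + 31.5200 + 35.4398 = 125.8194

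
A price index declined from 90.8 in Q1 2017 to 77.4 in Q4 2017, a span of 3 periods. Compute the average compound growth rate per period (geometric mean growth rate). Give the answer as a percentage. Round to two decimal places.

Growth factor = (77.4/90.8)^(1/3) = (0.852423)^(1/3) = 0.948167
Growth rate = 0.948167 − 1 = -0.051833 = -5.1833%

-5.18%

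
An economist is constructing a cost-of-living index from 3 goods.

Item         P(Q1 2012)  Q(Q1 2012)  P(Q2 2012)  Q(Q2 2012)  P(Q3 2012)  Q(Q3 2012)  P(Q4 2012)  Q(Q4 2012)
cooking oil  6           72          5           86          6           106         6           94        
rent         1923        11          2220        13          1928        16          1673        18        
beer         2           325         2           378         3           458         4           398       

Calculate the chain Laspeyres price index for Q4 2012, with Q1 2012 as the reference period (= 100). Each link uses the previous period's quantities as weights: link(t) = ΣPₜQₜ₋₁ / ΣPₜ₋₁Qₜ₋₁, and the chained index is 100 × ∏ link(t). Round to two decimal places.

Link Q1 2012→Q2 2012:
ΣP(Q2 2012)Q(Q1 2012) = 5×72 + 2220×11 + 2×325 = 360 + 24420 + 650 = 25430
ΣP(Q1 2012)Q(Q1 2012) = 6×72 + 1923×11 + 2×325 = 432 + 21153 + 650 = 22235
link = 25430/22235 = 1.143692
Link Q2 2012→Q3 2012:
ΣP(Q3 2012)Q(Q2 2012) = 6×86 + 1928×13 + 3×378 = 516 + 25064 + 1134 = 26714
ΣP(Q2 2012)Q(Q2 2012) = 5×86 + 2220×13 + 2×378 = 430 + 28860 + 756 = 30046
link = 26714/30046 = 0.889103
Link Q3 2012→Q4 2012:
ΣP(Q4 2012)Q(Q3 2012) = 6×106 + 1673×16 + 4×458 = 636 + 26768 + 1832 = 29236
ΣP(Q3 2012)Q(Q3 2012) = 6×106 + 1928×16 + 3×458 = 636 + 30848 + 1374 = 32858
link = 29236/32858 = 0.889768
Chained index = 100 × 1.143692 × 0.889103 × 0.889768 = 90.4770

90.48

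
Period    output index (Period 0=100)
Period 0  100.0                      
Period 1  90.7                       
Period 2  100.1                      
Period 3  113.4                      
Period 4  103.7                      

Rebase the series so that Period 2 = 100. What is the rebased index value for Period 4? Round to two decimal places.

103.60

Rebased(Period 4) = 103.7 / 100.1 × 100 = 103.5964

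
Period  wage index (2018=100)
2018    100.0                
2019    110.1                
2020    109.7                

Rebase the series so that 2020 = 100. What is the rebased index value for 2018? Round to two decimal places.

Rebased(2018) = 100.0 / 109.7 × 100 = 91.1577

91.16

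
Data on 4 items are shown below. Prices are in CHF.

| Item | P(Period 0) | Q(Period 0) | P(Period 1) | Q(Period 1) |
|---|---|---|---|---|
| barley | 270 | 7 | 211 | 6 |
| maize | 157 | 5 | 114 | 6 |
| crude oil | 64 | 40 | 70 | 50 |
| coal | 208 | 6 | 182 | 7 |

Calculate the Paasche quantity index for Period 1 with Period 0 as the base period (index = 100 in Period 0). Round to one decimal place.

Paasche quantity index uses current-period prices as weights.
ΣP(Period 1)·Q(Period 1) = 211×6 + 114×6 + 70×50 + 182×7 = 1266 + 684 + 3500 + 1274 = 6724
ΣP(Period 1)·Q(Period 0) = 211×7 + 114×5 + 70×40 + 182×6 = 1477 + 570 + 2800 + 1092 = 5939
Index = 6724 / 5939 × 100 = 113.2177

113.2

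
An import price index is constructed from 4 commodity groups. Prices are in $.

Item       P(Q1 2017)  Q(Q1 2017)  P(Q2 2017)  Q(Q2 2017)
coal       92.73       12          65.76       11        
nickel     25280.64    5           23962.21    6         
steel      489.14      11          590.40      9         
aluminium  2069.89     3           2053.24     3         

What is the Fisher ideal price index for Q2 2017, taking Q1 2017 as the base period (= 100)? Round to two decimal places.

Laspeyres component (base-period weights):
ΣP(Q2 2017)Q(Q1 2017) = 65.76×12 + 23962.21×5 + 590.40×11 + 2053.24×3 = 789.12 + 119811.05 + 6494.4 + 6159.72 = 133254.29
ΣP(Q1 2017)Q(Q1 2017) = 92.73×12 + 25280.64×5 + 489.14×11 + 2069.89×3 = 1112.76 + 126403.2 + 5380.54 + 6209.67 = 139106.17
L = 133254.29 / 139106.17 × 100 = 95.7932
Paasche component (current-period weights):
ΣP(Q2 2017)Q(Q2 2017) = 65.76×11 + 23962.21×6 + 590.40×9 + 2053.24×3 = 723.36 + 143773.26 + 5313.6 + 6159.72 = 155969.94
ΣP(Q1 2017)Q(Q2 2017) = 92.73×11 + 25280.64×6 + 489.14×9 + 2069.89×3 = 1020.03 + 151683.84 + 4402.26 + 6209.67 = 163315.8
P = 155969.94 / 163315.8 × 100 = 95.5021
Fisher = √(L × P) = √(95.7932 × 95.5021) = 95.6475

95.65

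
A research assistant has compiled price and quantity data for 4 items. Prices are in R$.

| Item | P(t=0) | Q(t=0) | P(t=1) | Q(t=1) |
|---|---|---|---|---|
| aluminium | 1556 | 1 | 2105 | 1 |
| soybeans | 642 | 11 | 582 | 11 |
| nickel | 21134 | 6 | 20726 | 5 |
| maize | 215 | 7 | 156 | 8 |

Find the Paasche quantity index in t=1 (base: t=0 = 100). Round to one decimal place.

84.6

Paasche quantity index uses current-period prices as weights.
ΣP(t=1)·Q(t=1) = 2105×1 + 582×11 + 20726×5 + 156×8 = 2105 + 6402 + 103630 + 1248 = 113385
ΣP(t=1)·Q(t=0) = 2105×1 + 582×11 + 20726×6 + 156×7 = 2105 + 6402 + 124356 + 1092 = 133955
Index = 113385 / 133955 × 100 = 84.6441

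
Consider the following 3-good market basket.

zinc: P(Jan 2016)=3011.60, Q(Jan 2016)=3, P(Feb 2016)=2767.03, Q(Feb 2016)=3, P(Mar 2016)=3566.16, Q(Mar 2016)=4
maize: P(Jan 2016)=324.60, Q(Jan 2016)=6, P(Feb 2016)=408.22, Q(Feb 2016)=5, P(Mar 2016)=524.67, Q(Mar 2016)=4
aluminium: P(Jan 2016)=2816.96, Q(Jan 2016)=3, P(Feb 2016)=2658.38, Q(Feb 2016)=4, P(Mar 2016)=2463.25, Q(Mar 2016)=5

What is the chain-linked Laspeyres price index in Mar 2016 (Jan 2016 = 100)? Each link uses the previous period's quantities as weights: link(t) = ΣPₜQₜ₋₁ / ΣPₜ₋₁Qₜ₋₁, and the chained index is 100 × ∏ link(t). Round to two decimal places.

Link Jan 2016→Feb 2016:
ΣP(Feb 2016)Q(Jan 2016) = 2767.03×3 + 408.22×6 + 2658.38×3 = 8301.09 + 2449.32 + 7975.14 = 18725.55
ΣP(Jan 2016)Q(Jan 2016) = 3011.60×3 + 324.60×6 + 2816.96×3 = 9034.8 + 1947.6 + 8450.88 = 19433.28
link = 18725.55/19433.28 = 0.963582
Link Feb 2016→Mar 2016:
ΣP(Mar 2016)Q(Feb 2016) = 3566.16×3 + 524.67×5 + 2463.25×4 = 10698.48 + 2623.35 + 9853 = 23174.83
ΣP(Feb 2016)Q(Feb 2016) = 2767.03×3 + 408.22×5 + 2658.38×4 = 8301.09 + 2041.1 + 10633.52 = 20975.71
link = 23174.83/20975.71 = 1.104841
Chained index = 100 × 0.963582 × 1.104841 = 106.4605

106.46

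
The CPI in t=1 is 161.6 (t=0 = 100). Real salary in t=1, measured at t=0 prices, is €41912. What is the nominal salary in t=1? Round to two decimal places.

67729.79

Nominal = Real × (Index/100) = 41912 × (161.6/100)
        = 41912 × 1.616 = 67729.7920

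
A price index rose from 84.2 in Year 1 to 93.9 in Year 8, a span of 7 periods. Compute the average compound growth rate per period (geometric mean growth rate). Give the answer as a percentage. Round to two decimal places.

Growth factor = (93.9/84.2)^(1/7) = (1.115202)^(1/7) = 1.015698
Growth rate = 1.015698 − 1 = 0.015698 = 1.5698%

1.57%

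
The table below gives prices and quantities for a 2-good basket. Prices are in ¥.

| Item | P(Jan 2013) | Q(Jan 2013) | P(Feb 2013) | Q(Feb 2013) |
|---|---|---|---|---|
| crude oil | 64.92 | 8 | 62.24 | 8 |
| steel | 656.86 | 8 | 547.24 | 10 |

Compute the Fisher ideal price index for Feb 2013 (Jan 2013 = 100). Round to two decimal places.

84.34

Laspeyres component (base-period weights):
ΣP(Feb 2013)Q(Jan 2013) = 62.24×8 + 547.24×8 = 497.92 + 4377.92 = 4875.84
ΣP(Jan 2013)Q(Jan 2013) = 64.92×8 + 656.86×8 = 519.36 + 5254.88 = 5774.24
L = 4875.84 / 5774.24 × 100 = 84.4412
Paasche component (current-period weights):
ΣP(Feb 2013)Q(Feb 2013) = 62.24×8 + 547.24×10 = 497.92 + 5472.4 = 5970.32
ΣP(Jan 2013)Q(Feb 2013) = 64.92×8 + 656.86×10 = 519.36 + 6568.6 = 7087.96
P = 5970.32 / 7087.96 × 100 = 84.2319
Fisher = √(L × P) = √(84.4412 × 84.2319) = 84.3365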